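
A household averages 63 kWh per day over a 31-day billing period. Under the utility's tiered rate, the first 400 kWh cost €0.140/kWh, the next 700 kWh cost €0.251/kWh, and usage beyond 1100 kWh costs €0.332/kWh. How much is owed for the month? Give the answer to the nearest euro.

€515

Usage = 63 kWh/day × 31 days = 1953 kWh
First 400 kWh × €0.140 = €56.00
Next 700 kWh × €0.251 = €175.70
Remaining 853 kWh × €0.332 = €283.20
Total = €514.90 ≈ €515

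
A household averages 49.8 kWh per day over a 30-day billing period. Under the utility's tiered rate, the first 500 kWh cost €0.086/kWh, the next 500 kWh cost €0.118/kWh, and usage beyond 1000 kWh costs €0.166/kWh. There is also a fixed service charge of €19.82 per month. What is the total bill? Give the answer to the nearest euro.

Usage = 49.8 kWh/day × 30 days = 1494 kWh
First 500 kWh × €0.086 = €43.00
Next 500 kWh × €0.118 = €59.00
Remaining 494 kWh × €0.166 = €82.00
Energy charge = €184.00; + service €19.82 = €203.82 ≈ €204

€204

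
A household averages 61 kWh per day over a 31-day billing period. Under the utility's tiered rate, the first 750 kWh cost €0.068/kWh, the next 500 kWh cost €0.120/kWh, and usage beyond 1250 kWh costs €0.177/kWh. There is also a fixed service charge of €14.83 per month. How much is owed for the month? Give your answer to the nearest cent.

€239.29

Usage = 61 kWh/day × 31 days = 1891 kWh
First 750 kWh × €0.068 = €51.00
Next 500 kWh × €0.120 = €60.00
Remaining 641 kWh × €0.177 = €113.46
Energy charge = €224.46; + service €14.83 = €239.29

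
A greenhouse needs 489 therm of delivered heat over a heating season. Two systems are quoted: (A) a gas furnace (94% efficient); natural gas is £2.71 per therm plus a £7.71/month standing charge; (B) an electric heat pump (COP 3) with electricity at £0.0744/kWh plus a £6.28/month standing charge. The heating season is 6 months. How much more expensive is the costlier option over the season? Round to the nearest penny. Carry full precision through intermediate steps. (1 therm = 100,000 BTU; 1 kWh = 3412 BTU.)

£1062.93

Heat load = 489 therm × 100,000 = 48,900,000 BTU
Gas: input = 48,900,000 / 0.94 = 52,021,277 BTU = 520.2 therm → 520.2 × £2.71 = £1,409.78; + 6 × £7.71 standing = £1,456.04
Heat pump: 48,900,000 BTU / 3412 = 14,330 kWh heat; / 3 = 4,777 kWh in → × £0.0744 = £355.43; + 6 × £6.28 standing = £393.11
Difference = |£1,456.04 − £393.11| = £1,062.93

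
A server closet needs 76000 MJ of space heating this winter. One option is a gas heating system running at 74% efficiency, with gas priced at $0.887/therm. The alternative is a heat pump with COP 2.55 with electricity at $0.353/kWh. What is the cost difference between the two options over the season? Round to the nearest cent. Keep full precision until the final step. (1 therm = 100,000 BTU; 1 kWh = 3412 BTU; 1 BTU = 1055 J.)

Heat load = 76000 MJ = 76,000,000,000 J / 1055 = 72,037,915 BTU
Gas: input = 72,037,915 / 0.74 = 97,348,533 BTU = 973.5 therm → 973.5 × $0.887 = $863.48
Heat pump: 72,037,915 BTU / 3412 = 21,110 kWh heat; / 2.55 = 8,280 kWh in → × $0.353 = $2,922.72
Difference = |$863.48 − $2,922.72| = $2,059.23

$2059.23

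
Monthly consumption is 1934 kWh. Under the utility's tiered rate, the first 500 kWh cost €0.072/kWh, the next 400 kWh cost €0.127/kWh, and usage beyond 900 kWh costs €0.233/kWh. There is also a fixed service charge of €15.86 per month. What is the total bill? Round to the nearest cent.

€343.58

First 500 kWh × €0.072 = €36.00
Next 400 kWh × €0.127 = €50.80
Remaining 1034 kWh × €0.233 = €240.92
Energy charge = €327.72; + service €15.86 = €343.58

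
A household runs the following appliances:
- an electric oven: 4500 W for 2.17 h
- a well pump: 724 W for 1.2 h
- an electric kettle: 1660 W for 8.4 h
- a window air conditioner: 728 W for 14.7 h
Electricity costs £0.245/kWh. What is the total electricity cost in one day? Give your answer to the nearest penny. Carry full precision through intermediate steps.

£8.64

electric oven: 4500 W × 2.17 h = 9,765 Wh = 9.765 kWh
well pump: 724 W × 1.2 h = 869 Wh = 0.8688 kWh
electric kettle: 1660 W × 8.4 h = 13,944 Wh = 13.94 kWh
window air conditioner: 728 W × 14.7 h = 10,702 Wh = 10.7 kWh
Total energy = 9.765 + 0.8688 + 13.94 + 10.7 = 35.28 kWh
Cost = 35.28 kWh × £0.245 = £8.64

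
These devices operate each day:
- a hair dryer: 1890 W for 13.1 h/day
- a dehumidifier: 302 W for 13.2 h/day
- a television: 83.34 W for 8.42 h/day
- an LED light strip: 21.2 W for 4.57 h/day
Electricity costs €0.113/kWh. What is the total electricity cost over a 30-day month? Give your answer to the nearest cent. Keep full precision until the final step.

hair dryer: 1890 W × 13.1 h × 30 d = 742,770 Wh = 742.8 kWh
dehumidifier: 302 W × 13.2 h × 30 d = 119,592 Wh = 119.6 kWh
television: 83.34 W × 8.42 h × 30 d = 21,052 Wh = 21.05 kWh
LED light strip: 21.2 W × 4.57 h × 30 d = 2,907 Wh = 2.907 kWh
Total energy = 742.8 + 119.6 + 21.05 + 2.907 = 886.3 kWh
Cost = 886.3 kWh × €0.113 = €100.15

€100.15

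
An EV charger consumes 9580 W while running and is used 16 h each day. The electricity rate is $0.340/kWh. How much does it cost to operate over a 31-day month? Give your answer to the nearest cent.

$1615.57

Energy = 9580 W × 16 h/day × 31 days = 4,751,680 Wh = 4,752 kWh
Cost = 4,752 kWh × $0.340/kWh = $1,615.57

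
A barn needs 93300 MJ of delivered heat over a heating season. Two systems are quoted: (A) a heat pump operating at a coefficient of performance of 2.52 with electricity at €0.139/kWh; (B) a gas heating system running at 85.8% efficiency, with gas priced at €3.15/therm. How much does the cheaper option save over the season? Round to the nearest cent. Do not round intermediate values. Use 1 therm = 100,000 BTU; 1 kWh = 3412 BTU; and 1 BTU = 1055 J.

Heat load = 93300 MJ = 93,300,000,000 J / 1055 = 88,436,019 BTU
Gas: input = 88,436,019 / 0.858 = 103,072,283 BTU = 1,031 therm → 1,031 × €3.15 = €3,246.78
Heat pump: 88,436,019 BTU / 3412 = 25,920 kWh heat; / 2.52 = 10,290 kWh in → × €0.139 = €1,429.67
Difference = |€3,246.78 − €1,429.67| = €1,817.11

€1817.11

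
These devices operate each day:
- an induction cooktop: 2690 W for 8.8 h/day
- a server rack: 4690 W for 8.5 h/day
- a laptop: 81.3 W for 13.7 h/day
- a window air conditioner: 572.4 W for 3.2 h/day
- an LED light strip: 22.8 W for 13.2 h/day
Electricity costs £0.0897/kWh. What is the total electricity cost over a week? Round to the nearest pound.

£42

induction cooktop: 2690 W × 8.8 h × 7 d = 165,704 Wh = 165.7 kWh
server rack: 4690 W × 8.5 h × 7 d = 279,055 Wh = 279.1 kWh
laptop: 81.3 W × 13.7 h × 7 d = 7,797 Wh = 7.797 kWh
window air conditioner: 572.4 W × 3.2 h × 7 d = 12,822 Wh = 12.82 kWh
LED light strip: 22.8 W × 13.2 h × 7 d = 2,107 Wh = 2.107 kWh
Total energy = 165.7 + 279.1 + 7.797 + 12.82 + 2.107 = 467.5 kWh
Cost = 467.5 kWh × £0.0897 = £41.93 ≈ £42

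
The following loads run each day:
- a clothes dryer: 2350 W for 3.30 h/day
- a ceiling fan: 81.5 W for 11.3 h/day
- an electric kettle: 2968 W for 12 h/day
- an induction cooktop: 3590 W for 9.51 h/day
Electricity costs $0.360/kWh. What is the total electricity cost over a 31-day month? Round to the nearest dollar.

clothes dryer: 2350 W × 3.30 h × 31 d = 240,405 Wh = 240.4 kWh
ceiling fan: 81.5 W × 11.3 h × 31 d = 28,549 Wh = 28.55 kWh
electric kettle: 2968 W × 12 h × 31 d = 1,104,096 Wh = 1,104 kWh
induction cooktop: 3590 W × 9.51 h × 31 d = 1,058,368 Wh = 1,058 kWh
Total energy = 240.4 + 28.55 + 1,104 + 1,058 = 2,431 kWh
Cost = 2,431 kWh × $0.360 = $875.31 ≈ $875

$875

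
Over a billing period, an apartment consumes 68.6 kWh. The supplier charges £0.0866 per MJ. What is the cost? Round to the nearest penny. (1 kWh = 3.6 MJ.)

£21.39

68.6 kWh × (3.6 MJ/kWh) = 247 MJ
Cost = 247 MJ × £0.0866/MJ = £21.39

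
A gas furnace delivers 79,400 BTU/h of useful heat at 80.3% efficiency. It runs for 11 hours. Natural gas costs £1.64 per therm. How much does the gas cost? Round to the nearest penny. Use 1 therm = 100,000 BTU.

£17.84

Heat delivered = 79,400 BTU/h × 11 h = 873,400 BTU
Gas input = 873,400 / 0.803 = 1,087,671 BTU
= 1,087,671 / 100,000 = 10.88 therm
Cost = 10.88 × £1.64/therm = £17.84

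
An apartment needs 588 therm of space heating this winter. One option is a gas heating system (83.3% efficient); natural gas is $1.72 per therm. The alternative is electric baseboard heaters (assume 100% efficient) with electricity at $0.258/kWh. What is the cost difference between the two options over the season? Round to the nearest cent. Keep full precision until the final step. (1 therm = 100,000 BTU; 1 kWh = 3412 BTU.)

Heat load = 588 therm × 100,000 = 58,800,000 BTU
Gas: input = 58,800,000 / 0.833 = 70,588,235 BTU = 705.9 therm → 705.9 × $1.72 = $1,214.12
Electric: 58,800,000 BTU / 3412 = 17,230 kWh → × $0.258 = $4,446.19
Difference = |$1,214.12 − $4,446.19| = $3,232.07

$3232.07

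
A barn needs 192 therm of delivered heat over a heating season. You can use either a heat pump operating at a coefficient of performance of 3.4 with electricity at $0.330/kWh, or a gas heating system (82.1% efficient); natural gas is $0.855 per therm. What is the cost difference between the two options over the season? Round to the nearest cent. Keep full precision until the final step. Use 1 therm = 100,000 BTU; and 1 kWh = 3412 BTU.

Heat load = 192 therm × 100,000 = 19,200,000 BTU
Gas: input = 19,200,000 / 0.821 = 23,386,114 BTU = 233.9 therm → 233.9 × $0.855 = $199.95
Heat pump: 19,200,000 BTU / 3412 = 5,627 kWh heat; / 3.4 = 1,655 kWh in → × $0.330 = $546.17
Difference = |$199.95 − $546.17| = $346.22

$346.22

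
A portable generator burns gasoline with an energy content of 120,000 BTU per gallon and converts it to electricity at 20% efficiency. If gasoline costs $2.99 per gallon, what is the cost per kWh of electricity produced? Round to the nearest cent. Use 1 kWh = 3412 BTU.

Electrical output per gallon = 120,000 BTU × 0.20 / 3412 BTU/kWh = 7.034 kWh
Cost per kWh = $2.99 / 7.034 kWh = $0.425

$0.43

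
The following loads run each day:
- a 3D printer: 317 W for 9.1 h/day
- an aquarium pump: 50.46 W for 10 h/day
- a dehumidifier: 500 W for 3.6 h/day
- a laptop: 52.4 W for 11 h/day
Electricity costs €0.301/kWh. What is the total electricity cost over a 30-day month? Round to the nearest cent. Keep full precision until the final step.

€52.06

3D printer: 317 W × 9.1 h × 30 d = 86,541 Wh = 86.54 kWh
aquarium pump: 50.46 W × 10 h × 30 d = 15,138 Wh = 15.14 kWh
dehumidifier: 500 W × 3.6 h × 30 d = 54,000 Wh = 54 kWh
laptop: 52.4 W × 11 h × 30 d = 17,292 Wh = 17.29 kWh
Total energy = 86.54 + 15.14 + 54 + 17.29 = 173 kWh
Cost = 173 kWh × €0.301 = €52.06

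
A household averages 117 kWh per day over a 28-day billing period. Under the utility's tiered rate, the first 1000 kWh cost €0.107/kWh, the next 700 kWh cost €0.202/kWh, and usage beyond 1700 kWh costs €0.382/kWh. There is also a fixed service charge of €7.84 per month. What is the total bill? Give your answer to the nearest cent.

Usage = 117 kWh/day × 28 days = 3276 kWh
First 1000 kWh × €0.107 = €107.00
Next 700 kWh × €0.202 = €141.40
Remaining 1576 kWh × €0.382 = €602.03
Energy charge = €850.43; + service €7.84 = €858.27

€858.27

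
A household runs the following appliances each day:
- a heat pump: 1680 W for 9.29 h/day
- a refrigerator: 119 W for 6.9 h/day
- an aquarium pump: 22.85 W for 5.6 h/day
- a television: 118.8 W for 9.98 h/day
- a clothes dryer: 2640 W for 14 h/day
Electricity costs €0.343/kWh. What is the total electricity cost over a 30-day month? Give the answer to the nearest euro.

€563

heat pump: 1680 W × 9.29 h × 30 d = 468,216 Wh = 468.2 kWh
refrigerator: 119 W × 6.9 h × 30 d = 24,633 Wh = 24.63 kWh
aquarium pump: 22.85 W × 5.6 h × 30 d = 3,839 Wh = 3.839 kWh
television: 118.8 W × 9.98 h × 30 d = 35,569 Wh = 35.57 kWh
clothes dryer: 2640 W × 14 h × 30 d = 1,108,800 Wh = 1,109 kWh
Total energy = 468.2 + 24.63 + 3.839 + 35.57 + 1,109 = 1,641 kWh
Cost = 1,641 kWh × €0.343 = €562.88 ≈ €563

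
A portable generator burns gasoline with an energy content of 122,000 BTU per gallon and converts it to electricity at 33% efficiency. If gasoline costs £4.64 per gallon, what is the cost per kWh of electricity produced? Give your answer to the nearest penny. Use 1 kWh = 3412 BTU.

£0.39

Electrical output per gallon = 122,000 BTU × 0.33 / 3412 BTU/kWh = 11.8 kWh
Cost per kWh = £4.64 / 11.8 kWh = £0.393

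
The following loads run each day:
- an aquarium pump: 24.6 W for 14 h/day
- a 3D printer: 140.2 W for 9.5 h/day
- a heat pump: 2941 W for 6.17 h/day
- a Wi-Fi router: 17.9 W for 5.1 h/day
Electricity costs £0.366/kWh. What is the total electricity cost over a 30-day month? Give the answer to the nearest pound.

£219

aquarium pump: 24.6 W × 14 h × 30 d = 10,332 Wh = 10.33 kWh
3D printer: 140.2 W × 9.5 h × 30 d = 39,957 Wh = 39.96 kWh
heat pump: 2941 W × 6.17 h × 30 d = 544,379 Wh = 544.4 kWh
Wi-Fi router: 17.9 W × 5.1 h × 30 d = 2,739 Wh = 2.739 kWh
Total energy = 10.33 + 39.96 + 544.4 + 2.739 = 597.4 kWh
Cost = 597.4 kWh × £0.366 = £218.65 ≈ £219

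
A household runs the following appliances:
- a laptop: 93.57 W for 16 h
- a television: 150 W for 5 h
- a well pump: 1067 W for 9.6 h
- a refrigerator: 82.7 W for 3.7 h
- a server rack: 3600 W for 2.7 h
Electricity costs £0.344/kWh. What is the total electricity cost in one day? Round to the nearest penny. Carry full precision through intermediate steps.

laptop: 93.57 W × 16 h = 1,497 Wh = 1.497 kWh
television: 150 W × 5 h = 750 Wh = 0.75 kWh
well pump: 1067 W × 9.6 h = 10,243 Wh = 10.24 kWh
refrigerator: 82.7 W × 3.7 h = 306 Wh = 0.306 kWh
server rack: 3600 W × 2.7 h = 9,720 Wh = 9.72 kWh
Total energy = 1.497 + 0.75 + 10.24 + 0.306 + 9.72 = 22.52 kWh
Cost = 22.52 kWh × £0.344 = £7.75

£7.75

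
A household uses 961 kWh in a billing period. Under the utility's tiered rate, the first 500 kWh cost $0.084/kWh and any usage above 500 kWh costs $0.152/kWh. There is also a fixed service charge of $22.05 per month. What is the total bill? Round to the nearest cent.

First 500 kWh × $0.084 = $42.00
Remaining 461 kWh × $0.152 = $70.07
Energy charge = $112.07; + service $22.05 = $134.12

$134.12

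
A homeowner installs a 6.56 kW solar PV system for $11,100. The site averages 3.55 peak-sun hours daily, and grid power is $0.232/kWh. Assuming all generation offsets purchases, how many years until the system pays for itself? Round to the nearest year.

Daily generation = 6.56 kW × 3.55 h = 23.29 kWh
Annual generation = 23.29 × 365 = 8500.1 kWh
Annual savings = 8500.1 × $0.232 = $1,972.03
Payback = $11,100 / $1,972.03 = 5.63 years

6 years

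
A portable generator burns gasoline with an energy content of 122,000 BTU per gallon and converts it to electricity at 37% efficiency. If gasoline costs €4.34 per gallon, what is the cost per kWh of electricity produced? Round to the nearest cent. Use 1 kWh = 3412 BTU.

Electrical output per gallon = 122,000 BTU × 0.37 / 3412 BTU/kWh = 13.23 kWh
Cost per kWh = €4.34 / 13.23 kWh = €0.328

€0.33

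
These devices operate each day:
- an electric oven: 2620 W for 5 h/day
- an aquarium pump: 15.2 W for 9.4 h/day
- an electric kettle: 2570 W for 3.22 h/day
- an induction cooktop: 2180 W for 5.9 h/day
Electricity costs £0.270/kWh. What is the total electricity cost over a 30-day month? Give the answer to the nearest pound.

£278

electric oven: 2620 W × 5 h × 30 d = 393,000 Wh = 393 kWh
aquarium pump: 15.2 W × 9.4 h × 30 d = 4,286 Wh = 4.286 kWh
electric kettle: 2570 W × 3.22 h × 30 d = 248,262 Wh = 248.3 kWh
induction cooktop: 2180 W × 5.9 h × 30 d = 385,860 Wh = 385.9 kWh
Total energy = 393 + 4.286 + 248.3 + 385.9 = 1,031 kWh
Cost = 1,031 kWh × £0.270 = £278.48 ≈ £278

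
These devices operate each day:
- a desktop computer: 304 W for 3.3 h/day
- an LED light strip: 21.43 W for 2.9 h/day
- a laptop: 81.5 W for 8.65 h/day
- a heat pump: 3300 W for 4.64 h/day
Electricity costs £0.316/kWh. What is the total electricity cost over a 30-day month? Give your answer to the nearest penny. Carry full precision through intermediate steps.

desktop computer: 304 W × 3.3 h × 30 d = 30,096 Wh = 30.1 kWh
LED light strip: 21.43 W × 2.9 h × 30 d = 1,864 Wh = 1.864 kWh
laptop: 81.5 W × 8.65 h × 30 d = 21,149 Wh = 21.15 kWh
heat pump: 3300 W × 4.64 h × 30 d = 459,360 Wh = 459.4 kWh
Total energy = 30.1 + 1.864 + 21.15 + 459.4 = 512.5 kWh
Cost = 512.5 kWh × £0.316 = £161.94

£161.94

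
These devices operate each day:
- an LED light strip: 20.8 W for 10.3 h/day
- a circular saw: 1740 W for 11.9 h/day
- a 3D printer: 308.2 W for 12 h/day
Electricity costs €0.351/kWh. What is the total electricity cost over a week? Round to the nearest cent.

€60.49

LED light strip: 20.8 W × 10.3 h × 7 d = 1,500 Wh = 1.5 kWh
circular saw: 1740 W × 11.9 h × 7 d = 144,942 Wh = 144.9 kWh
3D printer: 308.2 W × 12 h × 7 d = 25,889 Wh = 25.89 kWh
Total energy = 1.5 + 144.9 + 25.89 = 172.3 kWh
Cost = 172.3 kWh × €0.351 = €60.49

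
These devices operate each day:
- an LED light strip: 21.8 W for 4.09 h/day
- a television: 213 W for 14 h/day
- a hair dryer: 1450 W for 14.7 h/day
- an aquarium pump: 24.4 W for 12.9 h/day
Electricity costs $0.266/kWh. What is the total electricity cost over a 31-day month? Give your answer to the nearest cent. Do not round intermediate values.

$203.68

LED light strip: 21.8 W × 4.09 h × 31 d = 2,764 Wh = 2.764 kWh
television: 213 W × 14 h × 31 d = 92,442 Wh = 92.44 kWh
hair dryer: 1450 W × 14.7 h × 31 d = 660,765 Wh = 660.8 kWh
aquarium pump: 24.4 W × 12.9 h × 31 d = 9,758 Wh = 9.758 kWh
Total energy = 2.764 + 92.44 + 660.8 + 9.758 = 765.7 kWh
Cost = 765.7 kWh × $0.266 = $203.68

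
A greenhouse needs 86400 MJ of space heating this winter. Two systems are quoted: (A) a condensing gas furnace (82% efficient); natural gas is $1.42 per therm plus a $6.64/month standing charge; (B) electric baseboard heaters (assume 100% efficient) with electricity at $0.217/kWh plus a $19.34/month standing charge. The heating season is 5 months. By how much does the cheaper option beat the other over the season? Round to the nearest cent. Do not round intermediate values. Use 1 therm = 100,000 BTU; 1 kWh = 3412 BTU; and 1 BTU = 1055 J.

Heat load = 86400 MJ = 86,400,000,000 J / 1055 = 81,895,735 BTU
Gas: input = 81,895,735 / 0.820 = 99,872,847 BTU = 998.7 therm → 998.7 × $1.42 = $1,418.19; + 5 × $6.64 standing = $1,451.39
Electric: 81,895,735 BTU / 3412 = 24,000 kWh → × $0.217 = $5,208.49; + 5 × $19.34 standing = $5,305.19
Difference = |$1,451.39 − $5,305.19| = $3,853.80

$3853.80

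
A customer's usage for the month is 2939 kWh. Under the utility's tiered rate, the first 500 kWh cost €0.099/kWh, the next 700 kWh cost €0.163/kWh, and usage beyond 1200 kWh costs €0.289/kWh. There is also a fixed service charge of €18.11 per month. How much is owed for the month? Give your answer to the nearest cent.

€684.28

First 500 kWh × €0.099 = €49.50
Next 700 kWh × €0.163 = €114.10
Remaining 1739 kWh × €0.289 = €502.57
Energy charge = €666.17; + service €18.11 = €684.28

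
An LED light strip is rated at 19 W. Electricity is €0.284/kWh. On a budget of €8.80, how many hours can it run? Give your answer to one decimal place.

Energy budget = €8.80 / €0.284 per kWh = 30.99 kWh = 30,986 Wh
Runtime = 30,986 Wh / 19 W = 1,631 h

1630.8 h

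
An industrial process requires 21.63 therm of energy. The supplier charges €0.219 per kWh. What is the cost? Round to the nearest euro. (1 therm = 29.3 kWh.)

21.63 therm × (29.3 kWh/therm) = 633.8 kWh
Cost = 633.8 kWh × €0.219/kWh = €138.79 ≈ €139

€139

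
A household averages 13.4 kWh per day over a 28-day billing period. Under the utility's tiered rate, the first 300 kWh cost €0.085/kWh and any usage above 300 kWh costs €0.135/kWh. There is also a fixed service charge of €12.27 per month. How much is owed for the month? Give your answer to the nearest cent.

€47.92

Usage = 13.4 kWh/day × 28 days = 375.2 kWh
First 300 kWh × €0.085 = €25.50
Remaining 75.2 kWh × €0.135 = €10.15
Energy charge = €35.65; + service €12.27 = €47.92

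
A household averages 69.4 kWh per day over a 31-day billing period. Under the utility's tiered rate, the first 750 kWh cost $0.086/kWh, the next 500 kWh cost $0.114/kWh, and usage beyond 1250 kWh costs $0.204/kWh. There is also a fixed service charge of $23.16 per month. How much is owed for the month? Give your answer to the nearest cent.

Usage = 69.4 kWh/day × 31 days = 2151.4 kWh
First 750 kWh × $0.086 = $64.50
Next 500 kWh × $0.114 = $57.00
Remaining 901.4 kWh × $0.204 = $183.89
Energy charge = $305.39; + service $23.16 = $328.55

$328.55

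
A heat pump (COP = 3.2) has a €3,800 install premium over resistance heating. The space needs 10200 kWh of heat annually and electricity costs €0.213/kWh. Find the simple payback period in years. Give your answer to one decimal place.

Resistance: 10200 kWh × €0.213 = €2,172.60/yr
Heat pump: 10200 / 3.2 = 3188 kWh in → × €0.213 = €678.94/yr
Annual savings = €1,493.66
Payback = €3,800 / €1,493.66 = 2.54 years

2.5 years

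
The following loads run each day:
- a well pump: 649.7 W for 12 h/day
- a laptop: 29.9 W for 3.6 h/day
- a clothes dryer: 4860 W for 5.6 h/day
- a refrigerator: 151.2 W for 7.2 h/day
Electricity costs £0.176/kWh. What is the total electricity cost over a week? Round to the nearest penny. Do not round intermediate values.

£44.61

well pump: 649.7 W × 12 h × 7 d = 54,575 Wh = 54.57 kWh
laptop: 29.9 W × 3.6 h × 7 d = 753 Wh = 0.7535 kWh
clothes dryer: 4860 W × 5.6 h × 7 d = 190,512 Wh = 190.5 kWh
refrigerator: 151.2 W × 7.2 h × 7 d = 7,620 Wh = 7.62 kWh
Total energy = 54.57 + 0.7535 + 190.5 + 7.62 = 253.5 kWh
Cost = 253.5 kWh × £0.176 = £44.61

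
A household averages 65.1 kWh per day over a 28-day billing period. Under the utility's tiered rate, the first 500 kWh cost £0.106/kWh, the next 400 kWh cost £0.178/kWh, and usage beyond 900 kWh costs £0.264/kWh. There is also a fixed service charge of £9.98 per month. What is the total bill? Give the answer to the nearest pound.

£378

Usage = 65.1 kWh/day × 28 days = 1822.8 kWh
First 500 kWh × £0.106 = £53.00
Next 400 kWh × £0.178 = £71.20
Remaining 922.8 kWh × £0.264 = £243.62
Energy charge = £367.82; + service £9.98 = £377.80 ≈ £378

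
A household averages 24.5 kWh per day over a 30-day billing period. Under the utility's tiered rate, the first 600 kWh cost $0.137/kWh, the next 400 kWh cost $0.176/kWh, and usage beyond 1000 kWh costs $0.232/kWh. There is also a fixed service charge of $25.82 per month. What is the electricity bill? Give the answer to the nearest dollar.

Usage = 24.5 kWh/day × 30 days = 735 kWh
First 600 kWh × $0.137 = $82.20
Next 135 kWh × $0.176 = $23.76
Remaining tier: 0 kWh (not reached)
Energy charge = $105.96; + service $25.82 = $131.78 ≈ $132

$132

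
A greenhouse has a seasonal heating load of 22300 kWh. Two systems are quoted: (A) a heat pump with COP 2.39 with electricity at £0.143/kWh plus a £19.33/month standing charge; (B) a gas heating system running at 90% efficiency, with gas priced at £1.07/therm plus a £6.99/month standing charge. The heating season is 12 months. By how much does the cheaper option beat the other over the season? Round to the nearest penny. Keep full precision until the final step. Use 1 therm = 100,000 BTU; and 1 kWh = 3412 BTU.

£577.75

Heat load = 22300 kWh × 3412 = 76,087,600 BTU
Gas: input = 76,087,600 / 0.90 = 84,541,778 BTU = 845.4 therm → 845.4 × £1.07 = £904.60; + 12 × £6.99 standing = £988.48
Heat pump: 76,087,600 BTU / 3412 = 22,300 kWh heat; / 2.39 = 9,331 kWh in → × £0.143 = £1,334.27; + 12 × £19.33 standing = £1,566.23
Difference = |£988.48 − £1,566.23| = £577.75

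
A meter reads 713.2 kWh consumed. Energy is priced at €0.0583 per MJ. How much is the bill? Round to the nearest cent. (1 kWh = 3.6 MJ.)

713.2 kWh × (3.6 MJ/kWh) = 2,568 MJ
Cost = 2,568 MJ × €0.0583/MJ = €149.69

€149.69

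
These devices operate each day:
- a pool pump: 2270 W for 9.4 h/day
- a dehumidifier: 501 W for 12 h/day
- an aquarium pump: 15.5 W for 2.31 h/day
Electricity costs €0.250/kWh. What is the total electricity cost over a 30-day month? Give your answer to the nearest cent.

pool pump: 2270 W × 9.4 h × 30 d = 640,140 Wh = 640.1 kWh
dehumidifier: 501 W × 12 h × 30 d = 180,360 Wh = 180.4 kWh
aquarium pump: 15.5 W × 2.31 h × 30 d = 1,074 Wh = 1.074 kWh
Total energy = 640.1 + 180.4 + 1.074 = 821.6 kWh
Cost = 821.6 kWh × €0.250 = €205.39

€205.39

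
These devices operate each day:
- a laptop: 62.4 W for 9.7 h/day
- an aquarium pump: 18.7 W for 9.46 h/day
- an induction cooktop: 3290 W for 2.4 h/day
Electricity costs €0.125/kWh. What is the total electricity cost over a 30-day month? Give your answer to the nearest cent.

€32.54

laptop: 62.4 W × 9.7 h × 30 d = 18,158 Wh = 18.16 kWh
aquarium pump: 18.7 W × 9.46 h × 30 d = 5,307 Wh = 5.307 kWh
induction cooktop: 3290 W × 2.4 h × 30 d = 236,880 Wh = 236.9 kWh
Total energy = 18.16 + 5.307 + 236.9 = 260.3 kWh
Cost = 260.3 kWh × €0.125 = €32.54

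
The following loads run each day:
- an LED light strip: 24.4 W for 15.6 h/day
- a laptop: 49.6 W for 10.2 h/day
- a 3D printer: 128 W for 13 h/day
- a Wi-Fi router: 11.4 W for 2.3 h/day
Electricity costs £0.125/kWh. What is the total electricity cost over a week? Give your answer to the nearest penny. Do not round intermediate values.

LED light strip: 24.4 W × 15.6 h × 7 d = 2,664 Wh = 2.664 kWh
laptop: 49.6 W × 10.2 h × 7 d = 3,541 Wh = 3.541 kWh
3D printer: 128 W × 13 h × 7 d = 11,648 Wh = 11.65 kWh
Wi-Fi router: 11.4 W × 2.3 h × 7 d = 184 Wh = 0.1835 kWh
Total energy = 2.664 + 3.541 + 11.65 + 0.1835 = 18.04 kWh
Cost = 18.04 kWh × £0.125 = £2.25

£2.25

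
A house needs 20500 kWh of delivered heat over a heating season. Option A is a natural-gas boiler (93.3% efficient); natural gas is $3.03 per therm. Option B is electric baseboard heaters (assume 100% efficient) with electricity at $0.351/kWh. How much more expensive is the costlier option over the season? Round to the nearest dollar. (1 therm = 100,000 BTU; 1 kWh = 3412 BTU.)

$4924

Heat load = 20500 kWh × 3412 = 69,946,000 BTU
Gas: input = 69,946,000 / 0.933 = 74,968,917 BTU = 749.7 therm → 749.7 × $3.03 = $2,271.56
Electric: 69,946,000 BTU / 3412 = 20,500 kWh → × $0.351 = $7,195.50
Difference = |$2,271.56 − $7,195.50| = $4,923.94 ≈ $4924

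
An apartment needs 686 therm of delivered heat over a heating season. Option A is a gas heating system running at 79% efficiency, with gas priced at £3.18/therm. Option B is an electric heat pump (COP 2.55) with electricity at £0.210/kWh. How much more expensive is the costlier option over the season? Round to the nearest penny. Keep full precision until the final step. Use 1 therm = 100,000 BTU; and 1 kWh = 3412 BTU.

Heat load = 686 therm × 100,000 = 68,600,000 BTU
Gas: input = 68,600,000 / 0.79 = 86,835,443 BTU = 868.4 therm → 868.4 × £3.18 = £2,761.37
Heat pump: 68,600,000 BTU / 3412 = 20,110 kWh heat; / 2.55 = 7,885 kWh in → × £0.210 = £1,655.75
Difference = |£2,761.37 − £1,655.75| = £1,105.62

£1105.62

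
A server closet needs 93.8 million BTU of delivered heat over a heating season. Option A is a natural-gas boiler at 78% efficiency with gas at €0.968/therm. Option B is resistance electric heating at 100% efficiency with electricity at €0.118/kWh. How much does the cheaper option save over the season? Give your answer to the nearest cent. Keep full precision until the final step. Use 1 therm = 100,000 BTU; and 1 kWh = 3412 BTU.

Heat load = 93.8 × 10⁶ BTU = 93,800,000 BTU
Gas: input = 93,800,000 / 0.78 = 120,256,410 BTU = 1,203 therm → 1,203 × €0.968 = €1,164.08
Electric: 93,800,000 BTU / 3412 = 27,490 kWh → × €0.118 = €3,243.96
Difference = |€1,164.08 − €3,243.96| = €2,079.88

€2079.88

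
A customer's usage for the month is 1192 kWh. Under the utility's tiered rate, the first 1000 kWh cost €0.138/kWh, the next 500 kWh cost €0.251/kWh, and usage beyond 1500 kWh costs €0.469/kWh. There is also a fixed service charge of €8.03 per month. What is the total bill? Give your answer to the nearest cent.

€194.22

First 1000 kWh × €0.138 = €138.00
Next 192 kWh × €0.251 = €48.19
Remaining tier: 0 kWh (not reached)
Energy charge = €186.19; + service €8.03 = €194.22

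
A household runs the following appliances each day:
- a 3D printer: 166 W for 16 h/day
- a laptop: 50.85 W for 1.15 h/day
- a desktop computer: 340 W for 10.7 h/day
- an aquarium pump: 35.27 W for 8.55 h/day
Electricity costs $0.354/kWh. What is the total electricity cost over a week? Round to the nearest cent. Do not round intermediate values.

3D printer: 166 W × 16 h × 7 d = 18,592 Wh = 18.59 kWh
laptop: 50.85 W × 1.15 h × 7 d = 409 Wh = 0.4093 kWh
desktop computer: 340 W × 10.7 h × 7 d = 25,466 Wh = 25.47 kWh
aquarium pump: 35.27 W × 8.55 h × 7 d = 2,111 Wh = 2.111 kWh
Total energy = 18.59 + 0.4093 + 25.47 + 2.111 = 46.58 kWh
Cost = 46.58 kWh × $0.354 = $16.49

$16.49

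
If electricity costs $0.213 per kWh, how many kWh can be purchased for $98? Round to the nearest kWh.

460 kWh

$98 / $0.213 per kWh = 460.1 kWh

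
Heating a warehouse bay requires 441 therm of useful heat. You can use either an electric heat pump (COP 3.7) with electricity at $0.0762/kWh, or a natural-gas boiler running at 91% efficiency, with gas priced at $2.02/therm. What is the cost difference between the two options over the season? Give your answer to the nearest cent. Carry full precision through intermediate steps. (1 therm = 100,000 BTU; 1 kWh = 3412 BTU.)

$712.74

Heat load = 441 therm × 100,000 = 44,100,000 BTU
Gas: input = 44,100,000 / 0.91 = 48,461,538 BTU = 484.6 therm → 484.6 × $2.02 = $978.92
Heat pump: 44,100,000 BTU / 3412 = 12,920 kWh heat; / 3.7 = 3,493 kWh in → × $0.0762 = $266.18
Difference = |$978.92 − $266.18| = $712.74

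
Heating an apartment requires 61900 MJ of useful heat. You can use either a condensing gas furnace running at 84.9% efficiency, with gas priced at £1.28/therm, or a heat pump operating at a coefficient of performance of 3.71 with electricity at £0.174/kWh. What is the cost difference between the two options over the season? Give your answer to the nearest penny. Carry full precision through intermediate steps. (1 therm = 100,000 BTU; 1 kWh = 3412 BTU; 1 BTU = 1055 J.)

Heat load = 61900 MJ = 61,900,000,000 J / 1055 = 58,672,986 BTU
Gas: input = 58,672,986 / 0.849 = 69,108,346 BTU = 691.1 therm → 691.1 × £1.28 = £884.59
Heat pump: 58,672,986 BTU / 3412 = 17,200 kWh heat; / 3.71 = 4,635 kWh in → × £0.174 = £806.50
Difference = |£884.59 − £806.50| = £78.09

£78.09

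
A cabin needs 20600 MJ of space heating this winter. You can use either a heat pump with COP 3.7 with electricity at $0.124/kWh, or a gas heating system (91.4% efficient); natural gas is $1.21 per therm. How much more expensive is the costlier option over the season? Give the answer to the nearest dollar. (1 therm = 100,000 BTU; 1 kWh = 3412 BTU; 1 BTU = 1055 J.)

Heat load = 20600 MJ = 20,600,000,000 J / 1055 = 19,526,066 BTU
Gas: input = 19,526,066 / 0.914 = 21,363,311 BTU = 213.6 therm → 213.6 × $1.21 = $258.50
Heat pump: 19,526,066 BTU / 3412 = 5,723 kWh heat; / 3.7 = 1,547 kWh in → × $0.124 = $191.79
Difference = |$258.50 − $191.79| = $66.71 ≈ $67

$67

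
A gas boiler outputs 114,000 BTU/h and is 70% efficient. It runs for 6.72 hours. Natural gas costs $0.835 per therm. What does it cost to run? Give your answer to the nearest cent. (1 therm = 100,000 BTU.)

Heat delivered = 114,000 BTU/h × 6.72 h = 766,080 BTU
Gas input = 766,080 / 0.700 = 1,094,400 BTU
= 1,094,400 / 100,000 = 10.94 therm
Cost = 10.94 × $0.835/therm = $9.14

$9.14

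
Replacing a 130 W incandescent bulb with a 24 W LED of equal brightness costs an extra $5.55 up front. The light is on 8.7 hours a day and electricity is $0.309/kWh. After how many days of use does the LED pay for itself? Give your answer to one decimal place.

19.5 days

Power saved = 130 − 24 = 106 W
Daily energy saved = 106 W × 8.7 h = 922.2 Wh = 0.9222 kWh
Daily savings = 0.9222 × $0.309 = $0.2850
Payback = $5.55 / $0.2850 per day = 19.48 days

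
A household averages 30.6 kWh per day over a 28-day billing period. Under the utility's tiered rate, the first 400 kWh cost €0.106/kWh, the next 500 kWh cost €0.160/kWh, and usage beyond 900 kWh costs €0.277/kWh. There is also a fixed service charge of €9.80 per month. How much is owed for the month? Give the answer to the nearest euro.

€125

Usage = 30.6 kWh/day × 28 days = 856.8 kWh
First 400 kWh × €0.106 = €42.40
Next 456.8 kWh × €0.160 = €73.09
Remaining tier: 0 kWh (not reached)
Energy charge = €115.49; + service €9.80 = €125.29 ≈ €125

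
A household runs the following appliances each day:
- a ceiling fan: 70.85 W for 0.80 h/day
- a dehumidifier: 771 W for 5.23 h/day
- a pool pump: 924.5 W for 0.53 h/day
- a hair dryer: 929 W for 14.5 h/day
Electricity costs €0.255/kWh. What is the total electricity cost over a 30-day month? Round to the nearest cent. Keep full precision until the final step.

€138.08

ceiling fan: 70.85 W × 0.80 h × 30 d = 1,700 Wh = 1.7 kWh
dehumidifier: 771 W × 5.23 h × 30 d = 120,970 Wh = 121 kWh
pool pump: 924.5 W × 0.53 h × 30 d = 14,700 Wh = 14.7 kWh
hair dryer: 929 W × 14.5 h × 30 d = 404,115 Wh = 404.1 kWh
Total energy = 1.7 + 121 + 14.7 + 404.1 = 541.5 kWh
Cost = 541.5 kWh × €0.255 = €138.08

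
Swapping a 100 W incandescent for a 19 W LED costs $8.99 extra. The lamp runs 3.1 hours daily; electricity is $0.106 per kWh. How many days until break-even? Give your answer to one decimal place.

337.8 days

Power saved = 100 − 19 = 81 W
Daily energy saved = 81 W × 3.1 h = 251.1 Wh = 0.2511 kWh
Daily savings = 0.2511 × $0.106 = $0.0266
Payback = $8.99 / $0.0266 per day = 337.8 days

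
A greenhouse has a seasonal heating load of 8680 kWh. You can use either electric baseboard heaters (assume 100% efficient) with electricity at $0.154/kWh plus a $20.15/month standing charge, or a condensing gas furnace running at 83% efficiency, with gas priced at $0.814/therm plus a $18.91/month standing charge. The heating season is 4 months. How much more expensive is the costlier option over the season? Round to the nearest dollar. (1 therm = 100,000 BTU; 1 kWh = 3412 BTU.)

$1051

Heat load = 8680 kWh × 3412 = 29,616,160 BTU
Gas: input = 29,616,160 / 0.83 = 35,682,120 BTU = 356.8 therm → 356.8 × $0.814 = $290.45; + 4 × $18.91 standing = $366.09
Electric: 29,616,160 BTU / 3412 = 8,680 kWh → × $0.154 = $1,336.72; + 4 × $20.15 standing = $1,417.32
Difference = |$366.09 − $1,417.32| = $1,051.23 ≈ $1051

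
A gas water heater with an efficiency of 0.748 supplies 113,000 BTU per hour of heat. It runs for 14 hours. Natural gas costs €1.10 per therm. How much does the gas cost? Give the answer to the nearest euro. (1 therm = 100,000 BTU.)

€23

Heat delivered = 113,000 BTU/h × 14 h = 1,582,000 BTU
Gas input = 1,582,000 / 0.748 = 2,114,973 BTU
= 2,114,973 / 100,000 = 21.15 therm
Cost = 21.15 × €1.10/therm = €23.26 ≈ €23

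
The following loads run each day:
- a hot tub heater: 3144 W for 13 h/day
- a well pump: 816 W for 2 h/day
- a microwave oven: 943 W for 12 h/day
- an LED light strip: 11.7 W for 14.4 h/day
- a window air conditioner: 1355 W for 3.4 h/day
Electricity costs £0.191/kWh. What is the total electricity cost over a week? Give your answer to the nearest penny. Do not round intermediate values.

hot tub heater: 3144 W × 13 h × 7 d = 286,104 Wh = 286.1 kWh
well pump: 816 W × 2 h × 7 d = 11,424 Wh = 11.42 kWh
microwave oven: 943 W × 12 h × 7 d = 79,212 Wh = 79.21 kWh
LED light strip: 11.7 W × 14.4 h × 7 d = 1,179 Wh = 1.179 kWh
window air conditioner: 1355 W × 3.4 h × 7 d = 32,249 Wh = 32.25 kWh
Total energy = 286.1 + 11.42 + 79.21 + 1.179 + 32.25 = 410.2 kWh
Cost = 410.2 kWh × £0.191 = £78.34

£78.34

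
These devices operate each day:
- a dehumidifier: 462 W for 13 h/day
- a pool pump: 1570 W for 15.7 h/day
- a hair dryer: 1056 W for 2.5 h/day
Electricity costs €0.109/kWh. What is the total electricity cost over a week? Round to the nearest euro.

€25

dehumidifier: 462 W × 13 h × 7 d = 42,042 Wh = 42.04 kWh
pool pump: 1570 W × 15.7 h × 7 d = 172,543 Wh = 172.5 kWh
hair dryer: 1056 W × 2.5 h × 7 d = 18,480 Wh = 18.48 kWh
Total energy = 42.04 + 172.5 + 18.48 = 233.1 kWh
Cost = 233.1 kWh × €0.109 = €25.40 ≈ €25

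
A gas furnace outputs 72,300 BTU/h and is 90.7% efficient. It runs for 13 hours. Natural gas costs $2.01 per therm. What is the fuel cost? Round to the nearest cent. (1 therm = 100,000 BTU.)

Heat delivered = 72,300 BTU/h × 13 h = 939,900 BTU
Gas input = 939,900 / 0.907 = 1,036,273 BTU
= 1,036,273 / 100,000 = 10.36 therm
Cost = 10.36 × $2.01/therm = $20.83

$20.83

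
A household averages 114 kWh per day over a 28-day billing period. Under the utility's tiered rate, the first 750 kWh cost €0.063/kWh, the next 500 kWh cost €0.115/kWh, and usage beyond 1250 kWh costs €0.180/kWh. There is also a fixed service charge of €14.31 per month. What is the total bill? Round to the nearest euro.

Usage = 114 kWh/day × 28 days = 3192 kWh
First 750 kWh × €0.063 = €47.25
Next 500 kWh × €0.115 = €57.50
Remaining 1942 kWh × €0.180 = €349.56
Energy charge = €454.31; + service €14.31 = €468.62 ≈ €469

€469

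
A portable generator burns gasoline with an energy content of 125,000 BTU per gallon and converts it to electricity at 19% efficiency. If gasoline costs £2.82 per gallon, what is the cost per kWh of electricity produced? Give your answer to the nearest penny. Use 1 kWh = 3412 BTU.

Electrical output per gallon = 125,000 BTU × 0.19 / 3412 BTU/kWh = 6.961 kWh
Cost per kWh = £2.82 / 6.961 kWh = £0.405

£0.41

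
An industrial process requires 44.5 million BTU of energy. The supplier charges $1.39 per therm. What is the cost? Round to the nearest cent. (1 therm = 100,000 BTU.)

44.5 million BTU × (10 therm/million BTU) = 445 therm
Cost = 445 therm × $1.39/therm = $618.55

$618.55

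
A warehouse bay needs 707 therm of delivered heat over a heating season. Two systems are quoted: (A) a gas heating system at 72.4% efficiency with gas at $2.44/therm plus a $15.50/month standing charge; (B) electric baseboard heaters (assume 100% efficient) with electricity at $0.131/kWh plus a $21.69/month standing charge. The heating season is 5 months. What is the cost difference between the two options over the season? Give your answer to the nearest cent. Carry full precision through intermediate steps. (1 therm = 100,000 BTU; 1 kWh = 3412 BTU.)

$362.69

Heat load = 707 therm × 100,000 = 70,700,000 BTU
Gas: input = 70,700,000 / 0.724 = 97,651,934 BTU = 976.5 therm → 976.5 × $2.44 = $2,382.71; + 5 × $15.50 standing = $2,460.21
Electric: 70,700,000 BTU / 3412 = 20,720 kWh → × $0.131 = $2,714.45; + 5 × $21.69 standing = $2,822.90
Difference = |$2,460.21 − $2,822.90| = $362.69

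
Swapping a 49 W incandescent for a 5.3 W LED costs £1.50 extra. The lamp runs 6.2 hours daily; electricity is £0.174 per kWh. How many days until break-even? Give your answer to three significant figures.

31.8 days

Power saved = 49 − 5.3 = 43.7 W
Daily energy saved = 43.7 W × 6.2 h = 270.9 Wh = 0.27094 kWh
Daily savings = 0.27094 × £0.174 = £0.0471
Payback = £1.50 / £0.0471 per day = 31.82 days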